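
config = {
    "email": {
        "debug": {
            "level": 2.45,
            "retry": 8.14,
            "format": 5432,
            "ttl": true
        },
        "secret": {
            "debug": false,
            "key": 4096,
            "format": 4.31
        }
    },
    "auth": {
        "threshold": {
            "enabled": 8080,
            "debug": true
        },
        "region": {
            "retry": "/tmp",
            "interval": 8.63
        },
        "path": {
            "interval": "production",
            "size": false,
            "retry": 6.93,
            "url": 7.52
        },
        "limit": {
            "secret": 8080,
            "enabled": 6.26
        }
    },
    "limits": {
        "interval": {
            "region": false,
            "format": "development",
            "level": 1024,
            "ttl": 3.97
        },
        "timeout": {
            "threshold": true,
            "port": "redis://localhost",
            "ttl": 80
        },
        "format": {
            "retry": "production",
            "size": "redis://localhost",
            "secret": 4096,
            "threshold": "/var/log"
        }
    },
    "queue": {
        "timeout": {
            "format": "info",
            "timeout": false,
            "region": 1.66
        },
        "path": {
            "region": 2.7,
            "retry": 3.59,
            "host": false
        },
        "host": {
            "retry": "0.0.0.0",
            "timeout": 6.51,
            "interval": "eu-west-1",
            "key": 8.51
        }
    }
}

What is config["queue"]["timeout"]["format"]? "info"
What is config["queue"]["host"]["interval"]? "eu-west-1"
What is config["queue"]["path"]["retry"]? 3.59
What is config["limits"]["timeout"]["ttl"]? 80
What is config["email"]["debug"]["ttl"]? True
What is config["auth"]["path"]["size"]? False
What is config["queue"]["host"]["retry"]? "0.0.0.0"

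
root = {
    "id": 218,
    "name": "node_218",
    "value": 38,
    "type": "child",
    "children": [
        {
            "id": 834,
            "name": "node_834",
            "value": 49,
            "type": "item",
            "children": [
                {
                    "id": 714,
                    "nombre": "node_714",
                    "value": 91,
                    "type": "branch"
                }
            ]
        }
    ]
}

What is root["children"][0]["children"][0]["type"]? "branch"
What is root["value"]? 38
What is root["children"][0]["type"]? "item"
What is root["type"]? "child"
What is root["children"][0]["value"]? 49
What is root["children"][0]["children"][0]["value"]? 91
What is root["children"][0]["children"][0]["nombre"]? "node_714"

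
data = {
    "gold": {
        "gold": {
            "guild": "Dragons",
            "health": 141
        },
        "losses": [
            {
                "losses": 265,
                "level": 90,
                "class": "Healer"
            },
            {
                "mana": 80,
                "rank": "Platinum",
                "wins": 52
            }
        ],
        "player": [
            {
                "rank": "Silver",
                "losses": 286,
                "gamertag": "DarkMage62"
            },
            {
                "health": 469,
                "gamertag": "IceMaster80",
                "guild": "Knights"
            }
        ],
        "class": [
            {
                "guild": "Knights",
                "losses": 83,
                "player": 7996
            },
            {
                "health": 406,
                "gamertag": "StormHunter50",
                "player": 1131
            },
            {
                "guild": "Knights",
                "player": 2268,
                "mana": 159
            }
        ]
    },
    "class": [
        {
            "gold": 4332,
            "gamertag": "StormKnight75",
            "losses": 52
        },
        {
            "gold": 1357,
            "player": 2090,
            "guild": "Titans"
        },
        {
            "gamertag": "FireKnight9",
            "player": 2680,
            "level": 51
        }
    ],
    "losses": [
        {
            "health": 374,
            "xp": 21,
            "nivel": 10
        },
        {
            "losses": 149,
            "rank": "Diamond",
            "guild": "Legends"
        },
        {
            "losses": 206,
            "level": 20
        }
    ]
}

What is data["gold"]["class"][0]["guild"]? "Knights"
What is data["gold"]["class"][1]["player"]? 1131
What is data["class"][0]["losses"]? 52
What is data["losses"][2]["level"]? 20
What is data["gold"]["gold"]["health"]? 141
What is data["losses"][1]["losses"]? 149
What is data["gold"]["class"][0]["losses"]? 83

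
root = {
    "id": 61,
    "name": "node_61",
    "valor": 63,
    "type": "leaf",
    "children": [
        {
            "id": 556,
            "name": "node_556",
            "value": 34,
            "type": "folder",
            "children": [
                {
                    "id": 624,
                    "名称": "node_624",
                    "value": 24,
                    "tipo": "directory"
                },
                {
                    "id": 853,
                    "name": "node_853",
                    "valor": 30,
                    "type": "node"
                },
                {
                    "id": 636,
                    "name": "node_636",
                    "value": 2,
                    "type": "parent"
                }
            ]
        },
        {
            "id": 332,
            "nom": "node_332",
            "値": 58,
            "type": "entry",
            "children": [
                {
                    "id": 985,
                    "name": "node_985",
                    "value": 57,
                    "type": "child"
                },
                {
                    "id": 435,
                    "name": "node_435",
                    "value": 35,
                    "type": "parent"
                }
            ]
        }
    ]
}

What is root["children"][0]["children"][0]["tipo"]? "directory"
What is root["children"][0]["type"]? "folder"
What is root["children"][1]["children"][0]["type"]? "child"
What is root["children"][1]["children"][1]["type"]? "parent"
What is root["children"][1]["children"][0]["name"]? "node_985"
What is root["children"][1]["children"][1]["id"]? 435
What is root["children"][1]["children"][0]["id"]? 985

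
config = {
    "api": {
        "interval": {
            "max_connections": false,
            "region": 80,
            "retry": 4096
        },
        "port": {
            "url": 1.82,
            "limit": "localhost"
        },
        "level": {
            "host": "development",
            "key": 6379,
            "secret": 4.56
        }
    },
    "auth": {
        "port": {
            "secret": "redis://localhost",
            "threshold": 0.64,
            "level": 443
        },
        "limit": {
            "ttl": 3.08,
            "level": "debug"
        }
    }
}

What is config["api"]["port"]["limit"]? "localhost"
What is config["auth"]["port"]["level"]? 443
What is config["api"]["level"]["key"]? 6379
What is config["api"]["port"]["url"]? 1.82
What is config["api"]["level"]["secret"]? 4.56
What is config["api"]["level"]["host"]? "development"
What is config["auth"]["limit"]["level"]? "debug"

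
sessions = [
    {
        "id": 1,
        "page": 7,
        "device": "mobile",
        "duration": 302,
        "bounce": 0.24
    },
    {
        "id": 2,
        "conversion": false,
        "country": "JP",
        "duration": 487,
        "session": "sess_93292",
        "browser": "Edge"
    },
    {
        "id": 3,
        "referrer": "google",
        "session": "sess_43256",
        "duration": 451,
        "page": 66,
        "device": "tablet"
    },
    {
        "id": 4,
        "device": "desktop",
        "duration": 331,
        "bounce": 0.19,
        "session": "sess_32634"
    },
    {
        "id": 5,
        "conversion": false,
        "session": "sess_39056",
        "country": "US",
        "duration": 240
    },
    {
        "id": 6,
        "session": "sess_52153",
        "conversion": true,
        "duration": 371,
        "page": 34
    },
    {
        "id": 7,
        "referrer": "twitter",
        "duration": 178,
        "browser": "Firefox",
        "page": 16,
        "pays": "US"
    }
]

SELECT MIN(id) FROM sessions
1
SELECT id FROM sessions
[1, 2, 3, 4, 5, 6, 7]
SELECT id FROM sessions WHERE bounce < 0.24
[4]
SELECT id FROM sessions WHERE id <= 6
[1, 2, 3, 4, 5, 6]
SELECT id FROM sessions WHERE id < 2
[1]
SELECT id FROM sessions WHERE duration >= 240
[1, 2, 3, 4, 5, 6]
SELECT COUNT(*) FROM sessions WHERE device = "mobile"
1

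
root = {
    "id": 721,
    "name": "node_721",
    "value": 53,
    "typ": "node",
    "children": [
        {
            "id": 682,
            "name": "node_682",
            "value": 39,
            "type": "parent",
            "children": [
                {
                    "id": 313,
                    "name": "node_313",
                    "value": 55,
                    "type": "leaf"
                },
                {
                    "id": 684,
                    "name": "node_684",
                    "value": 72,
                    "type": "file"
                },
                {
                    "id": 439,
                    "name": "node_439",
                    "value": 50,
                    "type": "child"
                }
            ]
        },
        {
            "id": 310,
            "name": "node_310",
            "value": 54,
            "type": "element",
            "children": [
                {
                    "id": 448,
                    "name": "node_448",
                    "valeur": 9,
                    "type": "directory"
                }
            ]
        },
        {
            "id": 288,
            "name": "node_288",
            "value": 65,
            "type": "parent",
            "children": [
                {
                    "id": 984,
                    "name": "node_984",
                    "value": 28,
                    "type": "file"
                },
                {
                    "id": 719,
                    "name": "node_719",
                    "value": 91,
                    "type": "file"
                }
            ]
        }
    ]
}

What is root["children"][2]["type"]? "parent"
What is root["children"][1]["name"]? "node_310"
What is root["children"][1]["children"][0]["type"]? "directory"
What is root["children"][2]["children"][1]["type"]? "file"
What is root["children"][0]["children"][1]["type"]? "file"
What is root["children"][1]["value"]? 54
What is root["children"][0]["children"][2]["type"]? "child"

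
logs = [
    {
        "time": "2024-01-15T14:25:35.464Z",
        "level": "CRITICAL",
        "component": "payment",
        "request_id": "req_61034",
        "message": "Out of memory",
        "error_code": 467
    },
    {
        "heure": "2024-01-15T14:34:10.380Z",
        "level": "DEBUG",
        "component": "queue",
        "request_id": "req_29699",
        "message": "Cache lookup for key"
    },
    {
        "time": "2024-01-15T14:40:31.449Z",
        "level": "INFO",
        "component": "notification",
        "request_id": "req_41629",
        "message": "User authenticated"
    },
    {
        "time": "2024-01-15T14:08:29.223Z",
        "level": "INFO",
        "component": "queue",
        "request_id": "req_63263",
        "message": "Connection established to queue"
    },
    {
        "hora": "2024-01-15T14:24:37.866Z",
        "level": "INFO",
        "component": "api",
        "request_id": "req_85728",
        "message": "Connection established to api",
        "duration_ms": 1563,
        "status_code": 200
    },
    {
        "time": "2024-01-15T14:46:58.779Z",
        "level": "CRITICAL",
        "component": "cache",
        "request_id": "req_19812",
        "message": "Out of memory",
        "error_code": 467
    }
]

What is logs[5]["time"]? "2024-01-15T14:46:58.779Z"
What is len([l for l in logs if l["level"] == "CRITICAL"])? 2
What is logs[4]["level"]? "INFO"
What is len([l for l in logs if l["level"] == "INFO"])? 3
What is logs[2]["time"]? "2024-01-15T14:40:31.449Z"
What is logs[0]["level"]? "CRITICAL"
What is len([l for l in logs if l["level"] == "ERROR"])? 0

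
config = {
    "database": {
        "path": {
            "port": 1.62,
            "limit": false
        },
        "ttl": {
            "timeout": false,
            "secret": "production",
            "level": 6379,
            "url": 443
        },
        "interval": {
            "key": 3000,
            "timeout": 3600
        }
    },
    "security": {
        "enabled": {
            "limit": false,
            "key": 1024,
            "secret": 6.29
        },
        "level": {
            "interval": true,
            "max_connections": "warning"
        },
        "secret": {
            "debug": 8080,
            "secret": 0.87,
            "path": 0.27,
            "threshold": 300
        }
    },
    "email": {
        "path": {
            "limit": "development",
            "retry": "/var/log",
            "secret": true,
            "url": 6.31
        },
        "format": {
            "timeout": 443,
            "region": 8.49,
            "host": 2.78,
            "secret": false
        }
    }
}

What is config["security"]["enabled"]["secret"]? 6.29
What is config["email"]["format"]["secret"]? False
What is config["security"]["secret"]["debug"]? 8080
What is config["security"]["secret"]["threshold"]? 300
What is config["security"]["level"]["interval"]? True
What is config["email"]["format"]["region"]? 8.49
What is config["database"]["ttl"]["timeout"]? False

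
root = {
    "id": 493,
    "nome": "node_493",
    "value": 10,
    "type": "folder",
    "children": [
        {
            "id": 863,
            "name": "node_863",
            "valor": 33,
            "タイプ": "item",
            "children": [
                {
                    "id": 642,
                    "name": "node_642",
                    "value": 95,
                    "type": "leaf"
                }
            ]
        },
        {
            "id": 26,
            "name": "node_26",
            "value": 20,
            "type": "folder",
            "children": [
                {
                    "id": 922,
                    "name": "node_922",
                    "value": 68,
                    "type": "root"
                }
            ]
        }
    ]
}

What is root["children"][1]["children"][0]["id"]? 922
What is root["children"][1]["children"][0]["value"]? 68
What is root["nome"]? "node_493"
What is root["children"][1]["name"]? "node_26"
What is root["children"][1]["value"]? 20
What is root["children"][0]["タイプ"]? "item"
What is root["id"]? 493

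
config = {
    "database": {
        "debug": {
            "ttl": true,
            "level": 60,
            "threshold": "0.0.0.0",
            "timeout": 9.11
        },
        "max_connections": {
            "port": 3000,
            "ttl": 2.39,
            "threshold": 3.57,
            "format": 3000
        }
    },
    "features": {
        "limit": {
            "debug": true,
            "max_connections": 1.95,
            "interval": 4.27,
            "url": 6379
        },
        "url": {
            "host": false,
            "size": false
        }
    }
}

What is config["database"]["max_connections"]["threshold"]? 3.57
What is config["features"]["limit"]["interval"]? 4.27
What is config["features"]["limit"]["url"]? 6379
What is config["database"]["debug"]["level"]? 60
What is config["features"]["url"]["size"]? False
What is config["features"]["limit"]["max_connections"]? 1.95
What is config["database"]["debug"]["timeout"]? 9.11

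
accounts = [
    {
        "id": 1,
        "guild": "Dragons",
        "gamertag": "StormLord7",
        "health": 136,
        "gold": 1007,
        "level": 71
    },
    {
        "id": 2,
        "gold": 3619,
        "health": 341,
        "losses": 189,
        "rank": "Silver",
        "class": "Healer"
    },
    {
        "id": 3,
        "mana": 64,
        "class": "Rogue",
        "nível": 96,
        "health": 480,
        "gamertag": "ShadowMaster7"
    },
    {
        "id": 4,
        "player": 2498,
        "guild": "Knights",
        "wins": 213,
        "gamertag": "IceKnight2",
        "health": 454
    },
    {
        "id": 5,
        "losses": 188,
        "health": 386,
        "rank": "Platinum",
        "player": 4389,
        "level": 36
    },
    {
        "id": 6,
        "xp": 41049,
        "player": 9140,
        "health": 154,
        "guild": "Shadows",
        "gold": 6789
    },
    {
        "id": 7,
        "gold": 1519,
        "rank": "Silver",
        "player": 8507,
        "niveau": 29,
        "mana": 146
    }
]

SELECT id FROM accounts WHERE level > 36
[1]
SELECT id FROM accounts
[1, 2, 3, 4, 5, 6, 7]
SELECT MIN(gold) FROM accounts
1007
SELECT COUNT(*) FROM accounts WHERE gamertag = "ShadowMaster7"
1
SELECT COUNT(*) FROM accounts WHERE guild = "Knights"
1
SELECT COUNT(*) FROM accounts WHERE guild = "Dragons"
1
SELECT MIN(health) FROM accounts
136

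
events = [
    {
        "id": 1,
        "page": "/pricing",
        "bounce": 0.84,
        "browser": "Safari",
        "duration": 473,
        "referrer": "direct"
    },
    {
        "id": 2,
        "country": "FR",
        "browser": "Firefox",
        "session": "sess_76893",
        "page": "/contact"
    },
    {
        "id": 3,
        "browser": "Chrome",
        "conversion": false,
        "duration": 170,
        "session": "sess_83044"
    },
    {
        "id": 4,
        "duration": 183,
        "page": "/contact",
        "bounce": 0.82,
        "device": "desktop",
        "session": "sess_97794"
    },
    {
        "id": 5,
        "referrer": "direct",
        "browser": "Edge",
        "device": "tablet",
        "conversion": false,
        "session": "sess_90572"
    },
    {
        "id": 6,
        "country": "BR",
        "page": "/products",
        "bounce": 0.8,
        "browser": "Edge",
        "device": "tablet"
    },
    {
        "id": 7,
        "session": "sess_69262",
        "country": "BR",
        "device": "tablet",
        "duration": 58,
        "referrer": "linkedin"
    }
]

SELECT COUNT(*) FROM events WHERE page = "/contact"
2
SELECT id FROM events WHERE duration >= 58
[1, 3, 4, 7]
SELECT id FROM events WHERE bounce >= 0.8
[1, 4, 6]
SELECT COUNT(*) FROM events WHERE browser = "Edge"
2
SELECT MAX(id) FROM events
7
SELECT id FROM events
[1, 2, 3, 4, 5, 6, 7]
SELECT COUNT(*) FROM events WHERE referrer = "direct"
2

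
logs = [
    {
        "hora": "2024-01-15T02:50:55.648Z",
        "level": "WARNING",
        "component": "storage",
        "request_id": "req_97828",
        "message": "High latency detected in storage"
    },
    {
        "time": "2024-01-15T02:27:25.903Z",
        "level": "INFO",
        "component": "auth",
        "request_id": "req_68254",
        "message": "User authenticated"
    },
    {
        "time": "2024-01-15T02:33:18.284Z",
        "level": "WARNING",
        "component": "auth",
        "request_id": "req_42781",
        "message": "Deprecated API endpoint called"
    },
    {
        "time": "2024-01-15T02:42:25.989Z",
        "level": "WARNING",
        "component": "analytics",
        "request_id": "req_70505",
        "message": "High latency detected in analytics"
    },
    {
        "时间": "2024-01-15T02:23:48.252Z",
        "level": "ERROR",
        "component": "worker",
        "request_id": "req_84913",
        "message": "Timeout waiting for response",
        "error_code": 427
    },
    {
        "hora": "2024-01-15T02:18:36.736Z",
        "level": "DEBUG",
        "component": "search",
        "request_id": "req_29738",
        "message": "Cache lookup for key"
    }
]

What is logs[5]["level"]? "DEBUG"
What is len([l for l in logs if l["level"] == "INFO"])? 1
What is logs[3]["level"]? "WARNING"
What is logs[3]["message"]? "High latency detected in analytics"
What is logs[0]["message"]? "High latency detected in storage"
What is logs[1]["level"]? "INFO"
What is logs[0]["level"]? "WARNING"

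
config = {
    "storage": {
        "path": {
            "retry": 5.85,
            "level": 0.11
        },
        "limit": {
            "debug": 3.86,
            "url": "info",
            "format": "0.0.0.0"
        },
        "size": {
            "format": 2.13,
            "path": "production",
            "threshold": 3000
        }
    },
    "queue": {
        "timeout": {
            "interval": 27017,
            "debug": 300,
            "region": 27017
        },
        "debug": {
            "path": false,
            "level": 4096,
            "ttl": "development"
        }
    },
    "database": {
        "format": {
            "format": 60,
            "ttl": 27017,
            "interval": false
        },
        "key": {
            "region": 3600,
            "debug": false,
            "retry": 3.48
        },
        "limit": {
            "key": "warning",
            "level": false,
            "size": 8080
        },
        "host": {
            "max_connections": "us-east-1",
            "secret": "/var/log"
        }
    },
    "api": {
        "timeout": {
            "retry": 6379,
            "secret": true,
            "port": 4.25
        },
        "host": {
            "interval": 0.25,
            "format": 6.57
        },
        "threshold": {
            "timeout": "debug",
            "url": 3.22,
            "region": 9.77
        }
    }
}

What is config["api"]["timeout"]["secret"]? True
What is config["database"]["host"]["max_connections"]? "us-east-1"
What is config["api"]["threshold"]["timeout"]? "debug"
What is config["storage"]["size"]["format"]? 2.13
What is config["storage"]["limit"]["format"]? "0.0.0.0"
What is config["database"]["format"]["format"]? 60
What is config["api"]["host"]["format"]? 6.57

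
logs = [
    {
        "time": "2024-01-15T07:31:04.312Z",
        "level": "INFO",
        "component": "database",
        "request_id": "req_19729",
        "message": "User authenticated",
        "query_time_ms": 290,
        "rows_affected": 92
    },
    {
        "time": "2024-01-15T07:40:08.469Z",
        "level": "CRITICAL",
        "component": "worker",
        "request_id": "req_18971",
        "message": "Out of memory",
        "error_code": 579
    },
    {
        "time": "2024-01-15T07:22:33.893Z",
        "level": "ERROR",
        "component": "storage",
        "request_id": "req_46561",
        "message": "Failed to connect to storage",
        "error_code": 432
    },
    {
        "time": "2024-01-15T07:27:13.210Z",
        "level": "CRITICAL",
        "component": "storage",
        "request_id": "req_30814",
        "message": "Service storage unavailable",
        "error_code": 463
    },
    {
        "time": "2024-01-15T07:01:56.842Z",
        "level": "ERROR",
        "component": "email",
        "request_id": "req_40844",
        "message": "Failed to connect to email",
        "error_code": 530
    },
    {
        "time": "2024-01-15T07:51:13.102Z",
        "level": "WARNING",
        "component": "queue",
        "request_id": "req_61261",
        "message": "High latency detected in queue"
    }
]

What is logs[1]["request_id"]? "req_18971"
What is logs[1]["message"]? "Out of memory"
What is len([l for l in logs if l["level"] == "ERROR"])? 2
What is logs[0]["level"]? "INFO"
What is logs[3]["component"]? "storage"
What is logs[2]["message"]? "Failed to connect to storage"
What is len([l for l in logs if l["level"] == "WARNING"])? 1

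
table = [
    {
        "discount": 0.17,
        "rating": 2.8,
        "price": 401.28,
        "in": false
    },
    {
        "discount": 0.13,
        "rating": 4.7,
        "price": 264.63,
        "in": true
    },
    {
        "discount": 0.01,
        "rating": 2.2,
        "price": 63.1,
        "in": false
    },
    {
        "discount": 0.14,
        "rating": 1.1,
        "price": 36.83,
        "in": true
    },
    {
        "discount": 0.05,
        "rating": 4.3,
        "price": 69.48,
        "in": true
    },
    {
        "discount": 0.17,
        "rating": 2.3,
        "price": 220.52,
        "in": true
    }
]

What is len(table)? 6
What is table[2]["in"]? False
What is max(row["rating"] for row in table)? 4.7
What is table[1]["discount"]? 0.13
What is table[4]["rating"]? 4.3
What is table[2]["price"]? 63.1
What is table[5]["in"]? True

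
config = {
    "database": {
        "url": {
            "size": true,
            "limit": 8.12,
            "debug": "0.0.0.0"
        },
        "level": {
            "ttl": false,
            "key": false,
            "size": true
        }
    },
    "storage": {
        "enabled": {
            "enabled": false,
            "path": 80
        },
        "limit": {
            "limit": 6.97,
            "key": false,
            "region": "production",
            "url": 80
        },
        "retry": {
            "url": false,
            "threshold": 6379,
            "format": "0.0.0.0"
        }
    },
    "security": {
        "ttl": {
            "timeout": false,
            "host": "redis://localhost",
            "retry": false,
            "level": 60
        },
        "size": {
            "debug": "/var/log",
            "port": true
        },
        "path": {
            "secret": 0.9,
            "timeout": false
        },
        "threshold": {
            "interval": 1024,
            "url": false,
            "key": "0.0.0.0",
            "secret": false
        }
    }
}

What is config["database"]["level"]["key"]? False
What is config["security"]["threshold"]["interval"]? 1024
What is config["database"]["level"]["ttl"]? False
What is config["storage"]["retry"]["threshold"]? 6379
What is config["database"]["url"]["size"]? True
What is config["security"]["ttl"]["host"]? "redis://localhost"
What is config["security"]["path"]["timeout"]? False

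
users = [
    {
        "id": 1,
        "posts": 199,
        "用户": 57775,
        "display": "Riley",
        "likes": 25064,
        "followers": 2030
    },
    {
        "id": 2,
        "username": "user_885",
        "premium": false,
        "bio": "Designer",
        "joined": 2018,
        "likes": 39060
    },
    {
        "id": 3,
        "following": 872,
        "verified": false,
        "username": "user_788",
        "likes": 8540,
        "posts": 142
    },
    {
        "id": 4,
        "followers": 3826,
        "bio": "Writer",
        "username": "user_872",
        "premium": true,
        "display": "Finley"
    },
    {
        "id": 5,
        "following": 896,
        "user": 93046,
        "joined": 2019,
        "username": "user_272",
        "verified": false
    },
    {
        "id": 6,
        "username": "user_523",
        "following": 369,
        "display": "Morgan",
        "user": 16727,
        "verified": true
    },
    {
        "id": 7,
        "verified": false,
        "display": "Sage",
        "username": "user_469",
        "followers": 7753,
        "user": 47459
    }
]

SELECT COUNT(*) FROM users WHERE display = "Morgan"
1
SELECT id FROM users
[1, 2, 3, 4, 5, 6, 7]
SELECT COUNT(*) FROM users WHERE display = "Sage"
1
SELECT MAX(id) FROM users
7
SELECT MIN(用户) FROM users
57775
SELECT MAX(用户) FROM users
57775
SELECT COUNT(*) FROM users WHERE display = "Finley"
1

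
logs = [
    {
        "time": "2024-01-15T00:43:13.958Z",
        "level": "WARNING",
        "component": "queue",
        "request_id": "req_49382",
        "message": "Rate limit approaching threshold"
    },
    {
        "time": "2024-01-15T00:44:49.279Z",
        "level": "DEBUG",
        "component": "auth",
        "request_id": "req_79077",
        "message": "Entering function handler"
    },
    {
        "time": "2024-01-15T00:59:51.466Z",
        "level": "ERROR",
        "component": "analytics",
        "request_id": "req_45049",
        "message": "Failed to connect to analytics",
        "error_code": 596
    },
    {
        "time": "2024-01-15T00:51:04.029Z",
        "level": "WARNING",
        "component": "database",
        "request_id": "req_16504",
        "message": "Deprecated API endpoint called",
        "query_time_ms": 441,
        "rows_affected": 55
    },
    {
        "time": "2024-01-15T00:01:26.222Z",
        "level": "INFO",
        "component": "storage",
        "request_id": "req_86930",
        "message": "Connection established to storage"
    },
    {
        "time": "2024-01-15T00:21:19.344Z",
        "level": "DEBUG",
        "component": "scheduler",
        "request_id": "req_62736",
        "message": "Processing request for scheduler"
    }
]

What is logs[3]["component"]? "database"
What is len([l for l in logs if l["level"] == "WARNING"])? 2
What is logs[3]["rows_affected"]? 55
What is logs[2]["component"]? "analytics"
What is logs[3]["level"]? "WARNING"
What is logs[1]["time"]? "2024-01-15T00:44:49.279Z"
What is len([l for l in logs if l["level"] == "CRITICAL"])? 0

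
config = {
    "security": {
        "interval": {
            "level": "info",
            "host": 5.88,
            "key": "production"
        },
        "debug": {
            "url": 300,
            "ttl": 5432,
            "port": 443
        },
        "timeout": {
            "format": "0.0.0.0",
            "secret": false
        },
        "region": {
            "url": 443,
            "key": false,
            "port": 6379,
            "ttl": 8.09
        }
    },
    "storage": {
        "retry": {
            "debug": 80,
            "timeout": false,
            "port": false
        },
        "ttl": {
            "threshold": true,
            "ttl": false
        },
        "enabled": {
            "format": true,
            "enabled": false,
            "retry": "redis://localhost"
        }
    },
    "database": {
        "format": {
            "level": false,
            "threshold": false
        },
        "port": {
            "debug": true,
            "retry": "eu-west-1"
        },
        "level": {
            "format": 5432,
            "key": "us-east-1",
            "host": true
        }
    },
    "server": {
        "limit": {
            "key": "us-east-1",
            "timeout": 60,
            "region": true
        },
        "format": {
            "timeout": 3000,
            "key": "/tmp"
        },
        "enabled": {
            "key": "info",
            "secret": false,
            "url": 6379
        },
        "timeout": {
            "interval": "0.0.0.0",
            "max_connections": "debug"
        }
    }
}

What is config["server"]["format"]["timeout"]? 3000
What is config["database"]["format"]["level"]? False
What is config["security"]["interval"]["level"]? "info"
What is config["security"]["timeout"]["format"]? "0.0.0.0"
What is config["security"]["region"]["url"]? 443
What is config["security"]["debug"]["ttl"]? 5432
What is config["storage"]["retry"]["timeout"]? False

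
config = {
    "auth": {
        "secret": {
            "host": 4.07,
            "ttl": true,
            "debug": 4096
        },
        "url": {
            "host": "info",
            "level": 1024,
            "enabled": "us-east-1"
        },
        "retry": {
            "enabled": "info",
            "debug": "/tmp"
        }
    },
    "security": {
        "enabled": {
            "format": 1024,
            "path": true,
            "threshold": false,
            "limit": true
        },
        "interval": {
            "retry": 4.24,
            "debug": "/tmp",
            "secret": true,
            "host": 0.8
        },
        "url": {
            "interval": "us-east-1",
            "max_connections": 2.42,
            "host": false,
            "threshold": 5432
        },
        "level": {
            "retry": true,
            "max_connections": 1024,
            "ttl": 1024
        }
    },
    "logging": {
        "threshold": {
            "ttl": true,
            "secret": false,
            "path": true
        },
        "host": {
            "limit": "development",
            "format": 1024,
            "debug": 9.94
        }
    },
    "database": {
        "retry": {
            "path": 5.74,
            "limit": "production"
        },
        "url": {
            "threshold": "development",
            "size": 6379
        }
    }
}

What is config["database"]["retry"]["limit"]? "production"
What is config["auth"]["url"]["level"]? 1024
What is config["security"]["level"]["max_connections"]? 1024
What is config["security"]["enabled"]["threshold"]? False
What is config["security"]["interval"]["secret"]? True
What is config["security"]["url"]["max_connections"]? 2.42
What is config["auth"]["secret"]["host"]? 4.07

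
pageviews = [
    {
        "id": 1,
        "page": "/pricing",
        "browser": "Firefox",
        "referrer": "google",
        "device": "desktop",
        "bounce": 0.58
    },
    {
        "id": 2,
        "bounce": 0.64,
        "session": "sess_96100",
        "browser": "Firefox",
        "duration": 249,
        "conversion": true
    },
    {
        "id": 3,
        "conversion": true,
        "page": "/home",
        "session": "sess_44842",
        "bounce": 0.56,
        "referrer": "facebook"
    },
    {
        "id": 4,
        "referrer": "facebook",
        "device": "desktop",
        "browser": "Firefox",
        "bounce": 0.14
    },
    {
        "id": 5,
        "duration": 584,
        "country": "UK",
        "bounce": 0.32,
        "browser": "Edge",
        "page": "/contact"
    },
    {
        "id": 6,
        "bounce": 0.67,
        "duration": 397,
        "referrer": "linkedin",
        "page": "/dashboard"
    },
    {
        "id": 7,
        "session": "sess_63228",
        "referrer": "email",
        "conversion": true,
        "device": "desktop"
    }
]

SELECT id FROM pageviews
[1, 2, 3, 4, 5, 6, 7]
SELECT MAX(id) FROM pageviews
7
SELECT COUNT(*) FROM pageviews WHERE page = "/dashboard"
1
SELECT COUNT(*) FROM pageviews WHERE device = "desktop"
3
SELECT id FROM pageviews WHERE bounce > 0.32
[1, 2, 3, 6]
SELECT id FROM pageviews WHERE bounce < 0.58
[3, 4, 5]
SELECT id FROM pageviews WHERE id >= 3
[3, 4, 5, 6, 7]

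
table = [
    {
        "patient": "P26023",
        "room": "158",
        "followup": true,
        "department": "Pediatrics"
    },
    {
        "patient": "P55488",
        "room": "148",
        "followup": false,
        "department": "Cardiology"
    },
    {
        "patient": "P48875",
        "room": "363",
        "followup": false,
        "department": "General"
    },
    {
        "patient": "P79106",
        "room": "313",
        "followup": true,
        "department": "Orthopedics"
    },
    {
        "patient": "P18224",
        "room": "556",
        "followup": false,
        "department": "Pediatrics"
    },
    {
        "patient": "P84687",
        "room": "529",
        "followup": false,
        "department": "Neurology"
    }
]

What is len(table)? 6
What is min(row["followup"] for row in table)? False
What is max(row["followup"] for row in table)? True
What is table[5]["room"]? "529"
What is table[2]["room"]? "363"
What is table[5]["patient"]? "P84687"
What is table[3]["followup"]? True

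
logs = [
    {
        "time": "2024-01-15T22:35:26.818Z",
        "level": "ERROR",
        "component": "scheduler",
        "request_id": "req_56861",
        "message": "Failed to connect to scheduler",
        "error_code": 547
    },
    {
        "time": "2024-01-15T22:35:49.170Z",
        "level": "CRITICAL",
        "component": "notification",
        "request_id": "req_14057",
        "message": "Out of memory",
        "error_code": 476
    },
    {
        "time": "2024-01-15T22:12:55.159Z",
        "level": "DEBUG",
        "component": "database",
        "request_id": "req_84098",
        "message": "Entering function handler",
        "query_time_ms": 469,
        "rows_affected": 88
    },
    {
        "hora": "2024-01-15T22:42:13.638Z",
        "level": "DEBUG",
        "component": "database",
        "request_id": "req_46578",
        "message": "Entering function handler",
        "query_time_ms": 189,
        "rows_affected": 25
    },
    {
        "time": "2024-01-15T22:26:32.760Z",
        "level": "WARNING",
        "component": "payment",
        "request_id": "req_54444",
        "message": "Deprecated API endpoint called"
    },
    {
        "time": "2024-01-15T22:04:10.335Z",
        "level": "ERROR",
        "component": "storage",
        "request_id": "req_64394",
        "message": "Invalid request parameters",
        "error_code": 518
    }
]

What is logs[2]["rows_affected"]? 88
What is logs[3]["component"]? "database"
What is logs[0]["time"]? "2024-01-15T22:35:26.818Z"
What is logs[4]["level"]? "WARNING"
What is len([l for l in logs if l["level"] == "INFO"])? 0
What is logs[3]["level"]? "DEBUG"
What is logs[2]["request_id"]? "req_84098"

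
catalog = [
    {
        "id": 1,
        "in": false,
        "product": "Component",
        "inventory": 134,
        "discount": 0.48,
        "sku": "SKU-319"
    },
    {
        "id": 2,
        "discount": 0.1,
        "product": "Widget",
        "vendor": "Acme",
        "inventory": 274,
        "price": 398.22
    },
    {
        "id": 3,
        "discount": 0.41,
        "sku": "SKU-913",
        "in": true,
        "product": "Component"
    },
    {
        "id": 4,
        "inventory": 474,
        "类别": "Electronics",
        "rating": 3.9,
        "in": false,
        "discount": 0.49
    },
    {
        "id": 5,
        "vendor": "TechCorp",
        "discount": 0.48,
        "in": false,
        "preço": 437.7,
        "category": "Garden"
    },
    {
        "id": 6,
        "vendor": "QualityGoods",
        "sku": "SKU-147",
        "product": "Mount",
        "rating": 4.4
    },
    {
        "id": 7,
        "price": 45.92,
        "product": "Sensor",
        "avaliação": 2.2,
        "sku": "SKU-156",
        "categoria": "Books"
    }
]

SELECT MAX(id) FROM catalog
7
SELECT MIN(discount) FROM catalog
0.1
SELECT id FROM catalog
[1, 2, 3, 4, 5, 6, 7]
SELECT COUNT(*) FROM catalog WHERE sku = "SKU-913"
1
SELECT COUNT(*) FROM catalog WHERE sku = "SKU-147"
1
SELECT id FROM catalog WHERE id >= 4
[4, 5, 6, 7]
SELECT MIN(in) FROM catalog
False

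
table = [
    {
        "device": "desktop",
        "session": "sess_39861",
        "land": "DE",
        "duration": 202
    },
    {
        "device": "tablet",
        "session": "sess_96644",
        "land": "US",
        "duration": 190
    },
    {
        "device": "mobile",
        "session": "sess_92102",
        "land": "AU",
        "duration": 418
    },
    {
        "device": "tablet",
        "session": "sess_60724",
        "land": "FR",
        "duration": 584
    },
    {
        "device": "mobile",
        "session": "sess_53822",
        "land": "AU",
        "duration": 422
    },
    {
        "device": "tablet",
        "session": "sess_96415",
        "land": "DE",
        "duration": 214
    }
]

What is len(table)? 6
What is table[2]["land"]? "AU"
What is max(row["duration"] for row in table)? 584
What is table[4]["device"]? "mobile"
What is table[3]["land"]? "FR"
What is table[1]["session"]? "sess_96644"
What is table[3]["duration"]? 584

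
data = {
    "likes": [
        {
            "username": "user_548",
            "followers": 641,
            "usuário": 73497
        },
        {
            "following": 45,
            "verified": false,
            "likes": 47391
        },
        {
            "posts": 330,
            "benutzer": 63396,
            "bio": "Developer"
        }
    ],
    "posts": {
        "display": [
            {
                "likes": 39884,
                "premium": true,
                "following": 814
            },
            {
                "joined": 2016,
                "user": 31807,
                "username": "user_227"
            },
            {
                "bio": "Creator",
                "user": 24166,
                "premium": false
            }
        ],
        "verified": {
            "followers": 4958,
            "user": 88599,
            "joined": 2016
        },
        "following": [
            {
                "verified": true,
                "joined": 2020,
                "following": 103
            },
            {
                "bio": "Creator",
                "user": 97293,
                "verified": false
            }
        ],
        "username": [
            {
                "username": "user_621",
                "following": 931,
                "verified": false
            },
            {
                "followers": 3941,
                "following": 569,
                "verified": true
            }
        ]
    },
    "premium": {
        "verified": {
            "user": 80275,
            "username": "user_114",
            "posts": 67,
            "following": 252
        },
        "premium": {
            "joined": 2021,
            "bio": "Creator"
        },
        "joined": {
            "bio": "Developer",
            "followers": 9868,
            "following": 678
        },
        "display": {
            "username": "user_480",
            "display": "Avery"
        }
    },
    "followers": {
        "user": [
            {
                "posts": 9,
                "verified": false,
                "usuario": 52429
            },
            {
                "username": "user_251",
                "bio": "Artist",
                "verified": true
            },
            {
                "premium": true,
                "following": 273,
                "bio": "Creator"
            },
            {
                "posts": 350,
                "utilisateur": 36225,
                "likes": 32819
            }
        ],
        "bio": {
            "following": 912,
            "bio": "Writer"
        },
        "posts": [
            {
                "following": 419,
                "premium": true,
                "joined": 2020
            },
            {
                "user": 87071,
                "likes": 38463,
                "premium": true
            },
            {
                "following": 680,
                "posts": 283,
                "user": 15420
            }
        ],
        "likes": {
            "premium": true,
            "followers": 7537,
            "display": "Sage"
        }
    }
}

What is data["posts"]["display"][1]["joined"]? 2016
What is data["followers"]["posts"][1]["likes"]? 38463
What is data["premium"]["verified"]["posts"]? 67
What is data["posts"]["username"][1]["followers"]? 3941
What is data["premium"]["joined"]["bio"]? "Developer"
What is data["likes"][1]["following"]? 45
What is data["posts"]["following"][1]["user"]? 97293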